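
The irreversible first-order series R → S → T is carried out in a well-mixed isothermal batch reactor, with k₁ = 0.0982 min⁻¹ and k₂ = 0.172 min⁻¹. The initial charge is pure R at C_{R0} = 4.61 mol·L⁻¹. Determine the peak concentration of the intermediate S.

For a first-order series the maximum intermediate yield is C_{S,max}/C_{R0} = (k₁/k₂)^[k₂/(k₂−k₁)].
= (0.0982/0.172)^(0.172/(0.172−0.0982)) = (0.5709)^(2.331) = 0.2708.
C_{S,max} = 0.2708×4.61 = 1.25 mol·L⁻¹.

1.25 mol·L⁻¹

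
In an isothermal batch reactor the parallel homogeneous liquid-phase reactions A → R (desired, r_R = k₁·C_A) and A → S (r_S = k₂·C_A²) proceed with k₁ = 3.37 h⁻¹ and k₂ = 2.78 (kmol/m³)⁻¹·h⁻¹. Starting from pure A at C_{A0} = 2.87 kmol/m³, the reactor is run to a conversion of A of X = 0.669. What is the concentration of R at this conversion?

0.770 kmol/m³

C_A = C_{A0}(1−X) = 0.9500 kmol/m³.
Along a PFR/batch, dC_R/dC_A = −r_R/(r_R+r_S) = −k₁/(k₁+k₂·C_A).
Integrating from C_{A0} to C_A: C_R = (3.37/2.78)·ln[(3.37+2.78·2.87)/(3.37+2.78·0.950)] = 1.212·ln(11.35/6.011) = 0.7704 kmol/m³.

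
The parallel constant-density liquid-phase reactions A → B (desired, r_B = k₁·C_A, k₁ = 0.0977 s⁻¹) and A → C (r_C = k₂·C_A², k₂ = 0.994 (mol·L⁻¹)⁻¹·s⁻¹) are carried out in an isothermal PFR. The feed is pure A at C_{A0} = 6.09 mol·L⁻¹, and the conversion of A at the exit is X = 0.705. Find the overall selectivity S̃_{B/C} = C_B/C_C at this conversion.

0.0278

C_A = C_{A0}(1−X) = 1.797 mol·L⁻¹.
Along a PFR/batch, dC_B/dC_A = −r_B/(r_B+r_C) = −k₁/(k₁+k₂·C_A).
Integrating from C_{A0} to C_A: C_B = (0.0977/0.994)·ln[(0.0977+0.994·6.09)/(0.0977+0.994·1.80)] = 0.09829·ln(6.151/1.883) = 0.1163 mol·L⁻¹.
C_C = (C_{A0}−C_A)−C_B = 4.177 mol·L⁻¹; S̃_{B/C} = 0.1163/4.177 = 0.0278.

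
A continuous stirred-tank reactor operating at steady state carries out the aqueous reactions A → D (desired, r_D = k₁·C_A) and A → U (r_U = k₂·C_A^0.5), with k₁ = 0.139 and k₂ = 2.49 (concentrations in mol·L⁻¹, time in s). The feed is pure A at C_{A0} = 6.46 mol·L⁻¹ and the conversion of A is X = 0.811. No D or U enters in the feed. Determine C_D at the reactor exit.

0.304 mol·L⁻¹

Exit C_A = C_{A0}(1−X) = 6.46×0.189 = 1.221 mol·L⁻¹.
A CSTR operates uniformly at the exit composition, giving r_D = 0.1697 and r_U = 2.751 (each k·C_A^n at C_A = 1.221).
Fraction of consumed A going to D: r_D/(r_D+r_U) = 0.05810.
C_D = 0.05810·C_{A0}·X = 0.05810×6.46×0.811 = 0.304 mol·L⁻¹.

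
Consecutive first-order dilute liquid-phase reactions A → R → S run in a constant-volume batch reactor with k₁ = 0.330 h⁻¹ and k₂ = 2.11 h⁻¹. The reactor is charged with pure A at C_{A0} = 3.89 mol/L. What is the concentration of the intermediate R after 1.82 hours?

0.380 mol/L

Solving the coupled first-order balances gives C_R(t) = [k₁/(k₂−k₁)]·C_{A0}·(e^(−k₁t) − e^(−k₂t)).
e^(−k₁t) = e^(−0.330×1.82) = e^(−0.6006) = 0.5485; e^(−k₂t) = e^(−3.840) = 0.02149.
C_R = 0.330×3.89/(2.11−0.330) × (0.5485−0.02149) = 0.7212×0.5270 = 0.3801 mol/L.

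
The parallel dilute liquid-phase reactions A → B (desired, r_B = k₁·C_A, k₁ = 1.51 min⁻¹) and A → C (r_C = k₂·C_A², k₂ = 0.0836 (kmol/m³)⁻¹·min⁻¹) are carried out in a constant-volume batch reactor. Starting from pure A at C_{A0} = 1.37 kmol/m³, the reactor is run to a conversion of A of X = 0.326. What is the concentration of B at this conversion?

C_A = C_{A0}(1−X) = 0.9234 kmol/m³.
Along a PFR/batch, dC_B/dC_A = −r_B/(r_B+r_C) = −k₁/(k₁+k₂·C_A).
Integrating from C_{A0} to C_A: C_B = (1.51/0.0836)·ln[(1.51+0.0836·1.37)/(1.51+0.0836·0.923)] = 18.06·ln(1.625/1.587) = 0.4200 kmol/m³.

0.420 kmol/m³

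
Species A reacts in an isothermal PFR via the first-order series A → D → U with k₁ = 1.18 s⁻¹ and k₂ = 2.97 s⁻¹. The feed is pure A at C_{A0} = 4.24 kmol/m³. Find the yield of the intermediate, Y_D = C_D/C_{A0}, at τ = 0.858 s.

0.188

For first-order series with pure A initially, C_D(τ) = k₁C_{A0}/(k₂−k₁)·(e^(−k₁τ) − e^(−k₂τ)).
e^(−k₁τ) = e^(−1.18×0.858) = e^(−1.012) = 0.3633; e^(−k₂τ) = e^(−2.548) = 0.07822.
C_D = 1.18×4.24/(2.97−1.18) × (0.3633−0.07822) = 2.795×0.2851 = 0.7969 kmol/m³.
Y_D = C_D/C_{A0} = 0.7969/4.24 = 0.188.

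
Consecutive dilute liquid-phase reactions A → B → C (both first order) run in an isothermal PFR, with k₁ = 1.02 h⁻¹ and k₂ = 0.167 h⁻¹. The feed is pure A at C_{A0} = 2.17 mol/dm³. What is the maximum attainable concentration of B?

Evaluating C_B at τ_opt = ln(k₂/k₁)/(k₂−k₁) gives C_{B,max}/C_{A0} = (k₁/k₂)^[k₂/(k₂−k₁)].
= (1.02/0.167)^(0.167/(0.167−1.02)) = (6.108)^(-0.1958) = 0.7017.
C_{B,max} = 0.7017×2.17 = 1.52 mol/dm³.

1.52 mol/dm³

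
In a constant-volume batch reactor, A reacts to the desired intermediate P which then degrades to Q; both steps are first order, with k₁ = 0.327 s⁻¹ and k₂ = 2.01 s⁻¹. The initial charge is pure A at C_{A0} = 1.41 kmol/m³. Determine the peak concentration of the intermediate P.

Evaluating C_P at t_opt = ln(k₂/k₁)/(k₂−k₁) gives C_{P,max}/C_{A0} = (k₁/k₂)^[k₂/(k₂−k₁)].
= (0.327/2.01)^(2.01/(2.01−0.327)) = (0.1627)^(1.194) = 0.1143.
C_{P,max} = 0.1143×1.41 = 0.161 kmol/m³.

0.161 kmol/m³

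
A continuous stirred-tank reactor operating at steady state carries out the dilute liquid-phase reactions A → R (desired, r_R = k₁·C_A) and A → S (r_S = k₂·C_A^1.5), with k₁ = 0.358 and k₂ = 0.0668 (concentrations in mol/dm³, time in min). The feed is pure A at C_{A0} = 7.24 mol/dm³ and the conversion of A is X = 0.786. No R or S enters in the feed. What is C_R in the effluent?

Exit C_A = C_{A0}(1−X) = 7.24×0.214 = 1.549 mol/dm³.
A CSTR operates uniformly at the exit composition, giving r_R = 0.5547 and r_S = 0.1288 (each k·C_A^n at C_A = 1.549).
Fraction of consumed A going to R: r_R/(r_R+r_S) = 0.8115.
C_R = 0.8115·C_{A0}·X = 0.8115×7.24×0.786 = 4.62 mol/dm³.

4.62 mol/dm³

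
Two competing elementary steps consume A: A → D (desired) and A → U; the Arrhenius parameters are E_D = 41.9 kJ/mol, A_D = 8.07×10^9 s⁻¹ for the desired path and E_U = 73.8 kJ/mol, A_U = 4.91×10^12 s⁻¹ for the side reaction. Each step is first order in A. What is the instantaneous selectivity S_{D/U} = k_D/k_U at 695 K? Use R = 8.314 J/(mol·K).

0.411

With equal orders, S_{D/U} = k_D/k_U = (A_D/A_U)·exp[(E_U−E_D)/(RT)].
(E_U−E_D)/(RT) = (73.8−41.9)×10³/(8.314×695) = 31900/5778 = 5.521.
k_D/k_U = (8.07×10^9/4.91×10^12)·exp(5.521) = 0.001644 × 249.8 = 0.411.
Since E_D < E_U, lowering the temperature improves selectivity toward D.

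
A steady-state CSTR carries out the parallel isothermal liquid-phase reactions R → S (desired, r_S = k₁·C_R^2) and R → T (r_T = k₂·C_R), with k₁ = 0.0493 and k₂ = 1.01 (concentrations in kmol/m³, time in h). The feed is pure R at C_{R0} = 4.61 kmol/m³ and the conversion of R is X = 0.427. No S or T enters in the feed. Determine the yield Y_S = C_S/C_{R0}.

Exit C_R = C_{R0}(1−X) = 4.61×0.573 = 2.642 kmol/m³.
Rates in a CSTR are evaluated at the outlet concentration: r_S = 0.0493×2.642^2 = 0.3440, r_T = 1.01×2.642 = 2.668.
Fraction of consumed R going to S: r_S/(r_S+r_T) = 0.1142.
C_S = 0.1142·C_{R0}·X = 0.1142×4.61×0.427 = 0.225 kmol/m³; Y_S = C_S/C_{R0} = 0.0488.

0.0488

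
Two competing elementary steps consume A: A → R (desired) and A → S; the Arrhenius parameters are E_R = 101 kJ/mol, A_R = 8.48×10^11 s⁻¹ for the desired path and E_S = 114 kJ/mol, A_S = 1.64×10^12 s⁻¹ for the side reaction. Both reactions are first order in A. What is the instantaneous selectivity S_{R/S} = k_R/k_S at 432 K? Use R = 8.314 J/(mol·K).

With equal orders, S_{R/S} = k_R/k_S = (A_R/A_S)·exp[(E_S−E_R)/(RT)].
(E_S−E_R)/(RT) = (114−101)×10³/(8.314×432) = 13000/3592 = 3.620.
k_R/k_S = (8.48×10^11/1.64×10^12)·exp(3.620) = 0.5171 × 37.32 = 19.3.

19.3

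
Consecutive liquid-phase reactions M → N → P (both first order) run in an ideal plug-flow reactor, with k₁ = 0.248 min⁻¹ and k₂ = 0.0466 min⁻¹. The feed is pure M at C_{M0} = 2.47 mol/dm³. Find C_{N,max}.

For a first-order series the maximum intermediate yield is C_{N,max}/C_{M0} = (k₁/k₂)^[k₂/(k₂−k₁)].
= (0.248/0.0466)^(0.0466/(0.0466−0.248)) = (5.322)^(-0.2314) = 0.6792.
C_{N,max} = 0.6792×2.47 = 1.68 mol/dm³.

1.68 mol/dm³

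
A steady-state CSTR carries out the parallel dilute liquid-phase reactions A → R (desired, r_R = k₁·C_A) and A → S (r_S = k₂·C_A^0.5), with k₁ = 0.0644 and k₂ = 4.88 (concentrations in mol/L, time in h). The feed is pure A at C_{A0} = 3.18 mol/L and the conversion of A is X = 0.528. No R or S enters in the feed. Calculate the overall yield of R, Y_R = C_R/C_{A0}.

Exit C_A = C_{A0}(1−X) = 3.18×0.472 = 1.501 mol/L.
In a CSTR the entire volume is at exit conditions, so r_R = 0.0644×1.501 = 0.09666 and r_S = 4.88×1.501^0.5 = 5.979.
Fraction of consumed A going to R: r_R/(r_R+r_S) = 0.01591.
C_R = 0.01591·C_{A0}·X = 0.01591×3.18×0.528 = 0.0267 mol/L; Y_R = C_R/C_{A0} = 0.00840.

0.00840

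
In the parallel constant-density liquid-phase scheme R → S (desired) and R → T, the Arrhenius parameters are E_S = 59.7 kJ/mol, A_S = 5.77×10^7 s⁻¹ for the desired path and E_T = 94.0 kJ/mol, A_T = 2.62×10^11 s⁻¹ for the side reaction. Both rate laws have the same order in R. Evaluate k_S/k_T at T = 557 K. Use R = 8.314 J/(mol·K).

0.363

Since both paths have the same order in R, the concentration cancels and S_{S/T} = k_S/k_T = (A_S/A_T)·exp[(E_T−E_S)/(RT)].
(E_T−E_S)/(RT) = (94.0−59.7)×10³/(8.314×557) = 34300/4631 = 7.407.
k_S/k_T = (5.77×10^7/2.62×10^11)·exp(7.407) = 2.202×10^-4 × 1647 = 0.363.
Since E_S < E_T, lowering the temperature improves selectivity toward S.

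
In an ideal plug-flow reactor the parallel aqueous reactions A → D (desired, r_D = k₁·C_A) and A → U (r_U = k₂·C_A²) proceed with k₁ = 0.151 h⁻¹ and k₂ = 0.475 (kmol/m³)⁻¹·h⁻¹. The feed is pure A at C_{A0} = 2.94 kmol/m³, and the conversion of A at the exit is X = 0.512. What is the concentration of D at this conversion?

0.197 kmol/m³

C_A = C_{A0}(1−X) = 1.435 kmol/m³.
Along a PFR/batch, dC_D/dC_A = −r_D/(r_D+r_U) = −k₁/(k₁+k₂·C_A).
Integrating from C_{A0} to C_A: C_D = (0.151/0.475)·ln[(0.151+0.475·2.94)/(0.151+0.475·1.43)] = 0.3179·ln(1.547/0.8325) = 0.1971 kmol/m³.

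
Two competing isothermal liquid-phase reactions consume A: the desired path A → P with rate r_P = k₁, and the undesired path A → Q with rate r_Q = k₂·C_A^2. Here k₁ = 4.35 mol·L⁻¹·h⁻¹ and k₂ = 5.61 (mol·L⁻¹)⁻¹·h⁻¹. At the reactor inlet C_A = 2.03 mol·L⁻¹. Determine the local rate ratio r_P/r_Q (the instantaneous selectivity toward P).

0.188

S_{P/Q} = r_P/r_Q = (k₁)/(k₂·C_A^2) = (k₁/k₂)·C_A^-2.
= (4.35) / (5.61×2.030^2) = 4.350/23.12 = 0.188.
The undesired path is higher order in A, so low C_A (CSTR or dilute feed) favours P.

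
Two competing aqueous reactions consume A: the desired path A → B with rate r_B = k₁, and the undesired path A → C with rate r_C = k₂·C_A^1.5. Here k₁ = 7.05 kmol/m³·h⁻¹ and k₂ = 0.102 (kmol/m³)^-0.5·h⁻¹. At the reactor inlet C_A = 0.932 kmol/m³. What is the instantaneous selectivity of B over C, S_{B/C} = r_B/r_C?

76.8

S_{B/C} = r_B/r_C = (k₁)/(k₂·C_A^1.5) = (k₁/k₂)·C_A^-1.5.
= (7.05) / (0.102×0.9320^1.5) = 7.050/0.09177 = 76.8.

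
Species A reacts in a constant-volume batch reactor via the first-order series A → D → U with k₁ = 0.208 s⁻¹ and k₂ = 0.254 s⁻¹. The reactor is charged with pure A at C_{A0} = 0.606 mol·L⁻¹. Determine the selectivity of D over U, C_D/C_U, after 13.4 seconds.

Solving the coupled first-order balances gives C_D(t) = [k₁/(k₂−k₁)]·C_{A0}·(e^(−k₁t) − e^(−k₂t)).
e^(−k₁t) = e^(−0.208×13.4) = e^(−2.787) = 0.06159; e^(−k₂t) = e^(−3.404) = 0.03325.
C_D = 0.208×0.606/(0.254−0.208) × (0.06159−0.03325) = 2.740×0.02834 = 0.07766 mol·L⁻¹.
C_A = C_{A0}e^(−k₁t) = 0.03733 mol·L⁻¹, so C_U = C_{A0}−C_A−C_D = 0.4910 mol·L⁻¹; C_D/C_U = 0.158.

0.158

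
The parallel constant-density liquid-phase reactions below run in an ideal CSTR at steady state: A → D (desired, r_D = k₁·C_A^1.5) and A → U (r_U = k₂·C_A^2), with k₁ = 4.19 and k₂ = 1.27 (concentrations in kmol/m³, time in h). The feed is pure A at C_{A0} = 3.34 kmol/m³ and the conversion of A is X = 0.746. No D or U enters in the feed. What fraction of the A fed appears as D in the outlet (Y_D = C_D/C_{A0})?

Exit C_A = C_{A0}(1−X) = 3.34×0.254 = 0.8484 kmol/m³.
A CSTR operates uniformly at the exit composition, giving r_D = 3.274 and r_U = 0.9140 (each k·C_A^n at C_A = 0.8484).
Fraction of consumed A going to D: r_D/(r_D+r_U) = 0.7818.
C_D = 0.7818·C_{A0}·X = 0.7818×3.34×0.746 = 1.95 kmol/m³; Y_D = C_D/C_{A0} = 0.583.

0.583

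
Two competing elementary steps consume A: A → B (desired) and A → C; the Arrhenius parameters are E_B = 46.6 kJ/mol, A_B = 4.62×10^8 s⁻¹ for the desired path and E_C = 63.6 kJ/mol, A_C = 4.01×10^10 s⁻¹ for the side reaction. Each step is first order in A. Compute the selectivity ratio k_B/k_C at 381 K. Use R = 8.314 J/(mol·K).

2.47

Since both paths have the same order in A, the concentration cancels and S_{B/C} = k_B/k_C = (A_B/A_C)·exp[(E_C−E_B)/(RT)].
(E_C−E_B)/(RT) = (63.6−46.6)×10³/(8.314×381) = 17000/3168 = 5.367.
k_B/k_C = (4.62×10^8/4.01×10^10)·exp(5.367) = 0.01152 × 214.2 = 2.47.
Since E_B < E_C, lowering the temperature improves selectivity toward B.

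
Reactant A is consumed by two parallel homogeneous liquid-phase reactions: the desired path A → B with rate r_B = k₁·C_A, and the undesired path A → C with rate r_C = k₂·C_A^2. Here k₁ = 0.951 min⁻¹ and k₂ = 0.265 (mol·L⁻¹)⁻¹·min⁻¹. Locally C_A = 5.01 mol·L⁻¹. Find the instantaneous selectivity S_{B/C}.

S_{B/C} = r_B/r_C = (k₁·C_A)/(k₂·C_A^2) = (k₁/k₂)·C_A⁻¹.
= (0.951×5.010) / (0.265×5.010^2) = 4.765/6.652 = 0.716.
The undesired path is higher order in A, so low C_A (CSTR or dilute feed) favours B.

0.716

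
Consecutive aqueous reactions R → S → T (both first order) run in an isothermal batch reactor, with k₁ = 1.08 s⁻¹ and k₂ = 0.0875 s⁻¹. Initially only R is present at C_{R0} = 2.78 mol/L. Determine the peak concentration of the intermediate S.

At the optimum, C_{S,max}/C_{R0} = (k₁/k₂)^[k₂/(k₂−k₁)].
= (1.08/0.0875)^(0.0875/(0.0875−1.08)) = (12.34)^(-0.08816) = 0.8013.
C_{S,max} = 0.8013×2.78 = 2.23 mol/L.

2.23 mol/L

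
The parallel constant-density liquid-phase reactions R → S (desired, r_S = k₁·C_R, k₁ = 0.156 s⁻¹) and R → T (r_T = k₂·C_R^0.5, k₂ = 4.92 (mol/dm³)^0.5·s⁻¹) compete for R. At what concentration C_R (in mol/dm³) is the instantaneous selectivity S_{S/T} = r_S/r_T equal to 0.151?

22.7 mol/dm³

S_{S/T} = (k₁/k₂)·C_R^0.5 ⇒ C_R = (S·k₂/k₁)^(2).
= (0.151×4.92/0.156)^(2) = (4.762)^(2) = 22.7 mol/dm³.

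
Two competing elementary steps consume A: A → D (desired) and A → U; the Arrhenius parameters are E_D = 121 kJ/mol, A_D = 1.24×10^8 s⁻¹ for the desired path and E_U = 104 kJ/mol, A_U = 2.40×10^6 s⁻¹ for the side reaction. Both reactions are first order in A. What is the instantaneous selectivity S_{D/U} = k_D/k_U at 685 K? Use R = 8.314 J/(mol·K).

Since both paths have the same order in A, the concentration cancels and S_{D/U} = k_D/k_U = (A_D/A_U)·exp[(E_U−E_D)/(RT)].
(E_U−E_D)/(RT) = (104−121)×10³/(8.314×685) = -17000/5695 = -2.985.
k_D/k_U = (1.24×10^8/2.40×10^6)·exp(-2.985) = 51.67 × 0.05054 = 2.61.
Since E_D > E_U, raising the temperature improves selectivity toward D.

2.61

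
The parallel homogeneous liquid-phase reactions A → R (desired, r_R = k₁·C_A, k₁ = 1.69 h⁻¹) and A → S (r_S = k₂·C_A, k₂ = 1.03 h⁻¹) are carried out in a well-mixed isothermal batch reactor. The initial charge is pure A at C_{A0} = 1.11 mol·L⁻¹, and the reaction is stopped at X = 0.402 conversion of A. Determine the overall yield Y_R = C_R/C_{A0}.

0.250

C_A = C_{A0}(1−X) = 0.6638 mol·L⁻¹.
Both paths are first order in A, so the instantaneous fraction to R is constant: dC_R/d(−C_A) = k₁/(k₁+k₂) = 0.6213.
C_R = 0.6213·(C_{A0}−C_A) = 0.6213×0.4462 = 0.277 mol·L⁻¹.
Y_R = C_R/C_{A0} = 0.2772/1.11 = 0.250.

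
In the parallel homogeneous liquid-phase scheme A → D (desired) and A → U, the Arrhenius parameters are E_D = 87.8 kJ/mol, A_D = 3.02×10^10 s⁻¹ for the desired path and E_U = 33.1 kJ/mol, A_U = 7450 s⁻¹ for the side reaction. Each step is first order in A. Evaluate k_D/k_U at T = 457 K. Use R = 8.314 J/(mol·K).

2.27

Since both paths have the same order in A, the concentration cancels and S_{D/U} = k_D/k_U = (A_D/A_U)·exp[(E_U−E_D)/(RT)].
(E_U−E_D)/(RT) = (33.1−87.8)×10³/(8.314×457) = -54700/3799 = -14.40.
k_D/k_U = (3.02×10^10/7450)·exp(-14.40) = 4.054×10^6 × 5.593×10^-7 = 2.27.
Since E_D > E_U, raising the temperature improves selectivity toward D.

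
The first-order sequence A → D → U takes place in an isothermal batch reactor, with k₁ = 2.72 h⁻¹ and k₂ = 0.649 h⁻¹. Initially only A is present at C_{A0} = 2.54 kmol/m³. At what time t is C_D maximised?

0.692 h

Setting dC_D/dt = 0 gives t_opt = ln(k₂/k₁)/(k₂−k₁).
= ln(0.649/2.72)/(0.649−2.72) = ln(0.2386)/-2.071 = -1.433/-2.071 = 0.692 h.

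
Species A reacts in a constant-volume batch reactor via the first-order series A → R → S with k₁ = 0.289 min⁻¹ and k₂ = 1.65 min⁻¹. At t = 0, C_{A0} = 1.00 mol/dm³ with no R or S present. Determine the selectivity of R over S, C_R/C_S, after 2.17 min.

For first-order series with pure A initially, C_R(t) = k₁C_{A0}/(k₂−k₁)·(e^(−k₁t) − e^(−k₂t)).
e^(−k₁t) = e^(−0.289×2.17) = e^(−0.6271) = 0.5341; e^(−k₂t) = e^(−3.580) = 0.02786.
C_R = 0.289×1.00/(1.65−0.289) × (0.5341−0.02786) = 0.2123×0.5063 = 0.1075 mol/dm³.
C_A = C_{A0}e^(−k₁t) = 0.5341 mol/dm³, so C_S = C_{A0}−C_A−C_R = 0.3584 mol/dm³; C_R/C_S = 0.300.

0.300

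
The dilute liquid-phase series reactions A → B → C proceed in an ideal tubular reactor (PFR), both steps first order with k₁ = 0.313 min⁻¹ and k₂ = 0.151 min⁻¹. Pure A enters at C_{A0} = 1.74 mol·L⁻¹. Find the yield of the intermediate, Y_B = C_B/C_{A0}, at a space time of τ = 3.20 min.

The intermediate concentration in a first-order A→B→C sequence is C_B = k₁C_{A0}(e^(−k₁τ) − e^(−k₂τ))/(k₂−k₁).
e^(−k₁τ) = e^(−0.313×3.20) = e^(−1.002) = 0.3673; e^(−k₂τ) = e^(−0.4832) = 0.6168.
C_B = 0.313×1.74/(0.151−0.313) × (0.3673−0.6168) = (-3.362)×(-0.2495) = 0.8388 mol·L⁻¹.
Y_B = C_B/C_{A0} = 0.8388/1.74 = 0.482.

0.482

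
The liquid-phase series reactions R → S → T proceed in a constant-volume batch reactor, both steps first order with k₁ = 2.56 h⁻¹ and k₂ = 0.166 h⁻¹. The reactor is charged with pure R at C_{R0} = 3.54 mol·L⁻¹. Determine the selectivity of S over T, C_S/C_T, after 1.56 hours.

4.58

The intermediate concentration in a first-order A→B→C sequence is C_S = k₁C_{R0}(e^(−k₁t) − e^(−k₂t))/(k₂−k₁).
e^(−k₁t) = e^(−2.56×1.56) = e^(−3.994) = 0.01843; e^(−k₂t) = e^(−0.2590) = 0.7719.
C_S = 2.56×3.54/(0.166−2.56) × (0.01843−0.7719) = (-3.785)×(-0.7534) = 2.852 mol·L⁻¹.
C_R = C_{R0}e^(−k₁t) = 0.06525 mol·L⁻¹, so C_T = C_{R0}−C_R−C_S = 0.6227 mol·L⁻¹; C_S/C_T = 4.58.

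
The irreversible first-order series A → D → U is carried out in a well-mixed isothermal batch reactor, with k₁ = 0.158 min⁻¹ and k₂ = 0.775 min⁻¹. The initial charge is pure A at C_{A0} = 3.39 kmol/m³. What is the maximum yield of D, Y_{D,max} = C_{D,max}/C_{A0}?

Evaluating C_D at t_opt = ln(k₂/k₁)/(k₂−k₁) gives C_{D,max}/C_{A0} = (k₁/k₂)^[k₂/(k₂−k₁)].
= (0.158/0.775)^(0.775/(0.775−0.158)) = (0.2039)^(1.256) = 0.1357.

0.136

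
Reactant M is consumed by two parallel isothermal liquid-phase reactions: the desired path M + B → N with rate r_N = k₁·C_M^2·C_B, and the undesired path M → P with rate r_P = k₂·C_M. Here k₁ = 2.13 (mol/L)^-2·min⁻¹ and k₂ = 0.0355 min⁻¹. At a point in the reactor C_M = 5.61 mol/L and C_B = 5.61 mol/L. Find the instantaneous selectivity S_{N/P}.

S_{N/P} = r_N/r_P = (k₁·C_M^2·C_B)/(k₂·C_M) = (k₁/k₂)·C_M·C_B.
= (2.13×5.610^2×5.610) / (0.0355×5.610) = 376.1/0.1992 = 1888.
Since the desired path is higher order in M, keeping C_M high (PFR or concentrated feed) favours N.

1888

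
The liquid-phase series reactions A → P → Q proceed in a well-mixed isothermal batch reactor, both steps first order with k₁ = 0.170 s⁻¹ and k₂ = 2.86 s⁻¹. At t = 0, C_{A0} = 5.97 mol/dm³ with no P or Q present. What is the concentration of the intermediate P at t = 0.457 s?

0.247 mol/dm³

For first-order series with pure A initially, C_P(t) = k₁C_{A0}/(k₂−k₁)·(e^(−k₁t) − e^(−k₂t)).
e^(−k₁t) = e^(−0.170×0.457) = e^(−0.07769) = 0.9253; e^(−k₂t) = e^(−1.307) = 0.2706.
C_P = 0.170×5.97/(2.86−0.170) × (0.9253−0.2706) = 0.3773×0.6546 = 0.2470 mol/dm³.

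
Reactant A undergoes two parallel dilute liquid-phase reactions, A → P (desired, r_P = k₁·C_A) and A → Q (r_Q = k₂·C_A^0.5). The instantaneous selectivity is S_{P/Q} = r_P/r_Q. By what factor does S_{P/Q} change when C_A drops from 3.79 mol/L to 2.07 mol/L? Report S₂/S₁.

0.739

S_{P/Q} = (k₁/k₂)·C_A^0.5, so S₂/S₁ = (C_{A,2}/C_{A,1})^0.5.
= (2.07/3.79)^0.5 = (0.5462)^0.5 = 0.739.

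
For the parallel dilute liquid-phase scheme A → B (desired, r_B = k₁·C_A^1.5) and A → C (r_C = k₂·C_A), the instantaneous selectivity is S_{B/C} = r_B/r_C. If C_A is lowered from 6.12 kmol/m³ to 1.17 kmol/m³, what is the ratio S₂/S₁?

0.437

S_{B/C} = (k₁/k₂)·C_A^0.5, so S₂/S₁ = (C_{A,2}/C_{A,1})^0.5.
= (1.17/6.12)^0.5 = (0.1912)^0.5 = 0.437.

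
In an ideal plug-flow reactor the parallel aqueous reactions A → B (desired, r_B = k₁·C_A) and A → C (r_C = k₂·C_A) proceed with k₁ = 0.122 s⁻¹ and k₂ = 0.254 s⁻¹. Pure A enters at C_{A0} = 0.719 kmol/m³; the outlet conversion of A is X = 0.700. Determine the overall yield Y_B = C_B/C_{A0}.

0.227

C_A = C_{A0}(1−X) = 0.2157 kmol/m³.
Both paths are first order in A, so the instantaneous fraction to B is constant: dC_B/d(−C_A) = k₁/(k₁+k₂) = 0.3245.
C_B = 0.3245·(C_{A0}−C_A) = 0.3245×0.5033 = 0.163 kmol/m³.
Y_B = C_B/C_{A0} = 0.1633/0.719 = 0.227.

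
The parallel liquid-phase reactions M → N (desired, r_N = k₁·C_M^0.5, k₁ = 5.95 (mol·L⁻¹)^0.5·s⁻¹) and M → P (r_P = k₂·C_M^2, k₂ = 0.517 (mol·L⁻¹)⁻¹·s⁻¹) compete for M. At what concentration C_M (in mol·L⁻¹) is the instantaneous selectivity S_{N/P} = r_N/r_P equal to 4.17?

1.97 mol·L⁻¹

S_{N/P} = (k₁/k₂)·C_M^-1.5 ⇒ C_M = (S·k₂/k₁)^(1/(-1.5)).
= (4.17×0.517/5.95)^(-0.6667) = (0.3623)^(-0.6667) = 1.97 mol·L⁻¹.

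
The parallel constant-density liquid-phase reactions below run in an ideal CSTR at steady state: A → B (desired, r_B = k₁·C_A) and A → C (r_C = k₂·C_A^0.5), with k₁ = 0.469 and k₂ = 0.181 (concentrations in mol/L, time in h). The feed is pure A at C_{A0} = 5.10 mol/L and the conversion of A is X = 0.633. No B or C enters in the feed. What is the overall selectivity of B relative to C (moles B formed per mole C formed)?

3.54

Exit C_A = C_{A0}(1−X) = 5.10×0.367 = 1.872 mol/L.
A CSTR operates uniformly at the exit composition, giving r_B = 0.8778 and r_C = 0.2476 (each k·C_A^n at C_A = 1.872).
Overall selectivity = C_B/C_C = r_Bτ/(r_Cτ) = r_B/r_C = 3.54.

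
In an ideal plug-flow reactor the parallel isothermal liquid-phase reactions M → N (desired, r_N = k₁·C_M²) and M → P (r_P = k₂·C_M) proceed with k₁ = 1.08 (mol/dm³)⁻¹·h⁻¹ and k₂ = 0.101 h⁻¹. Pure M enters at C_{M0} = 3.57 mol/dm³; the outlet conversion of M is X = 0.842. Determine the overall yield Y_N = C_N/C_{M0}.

C_M = C_{M0}(1−X) = 0.5641 mol/dm³.
Along a PFR/batch, dC_P/dC_M = −r_P/(r_N+r_P) = −k₂/(k₂+k₁·C_M).
Integrating from C_{M0} to C_M: C_P = (0.101/1.08)·ln[(0.101+1.08·3.57)/(0.101+1.08·0.564)] = 0.09352·ln(3.957/0.7102) = 0.1606 mol/dm³.
Then C_N = (C_{M0}−C_M) − C_P = 3.006 − 0.1606 = 2.845 mol/dm³.
Y_N = C_N/C_{M0} = 2.845/3.57 = 0.797.

0.797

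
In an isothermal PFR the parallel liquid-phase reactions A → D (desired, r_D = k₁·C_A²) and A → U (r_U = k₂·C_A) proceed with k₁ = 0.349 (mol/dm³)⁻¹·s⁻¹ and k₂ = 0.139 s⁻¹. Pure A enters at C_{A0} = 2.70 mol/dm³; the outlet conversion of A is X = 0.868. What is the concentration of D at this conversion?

C_A = C_{A0}(1−X) = 0.3564 mol/dm³.
Along a PFR/batch, dC_U/dC_A = −r_U/(r_D+r_U) = −k₂/(k₂+k₁·C_A).
Integrating from C_{A0} to C_A: C_U = (0.139/0.349)·ln[(0.139+0.349·2.70)/(0.139+0.349·0.356)] = 0.3983·ln(1.081/0.2634) = 0.5625 mol/dm³.
Then C_D = (C_{A0}−C_A) − C_U = 2.344 − 0.5625 = 1.781 mol/dm³.

1.78 mol/dm³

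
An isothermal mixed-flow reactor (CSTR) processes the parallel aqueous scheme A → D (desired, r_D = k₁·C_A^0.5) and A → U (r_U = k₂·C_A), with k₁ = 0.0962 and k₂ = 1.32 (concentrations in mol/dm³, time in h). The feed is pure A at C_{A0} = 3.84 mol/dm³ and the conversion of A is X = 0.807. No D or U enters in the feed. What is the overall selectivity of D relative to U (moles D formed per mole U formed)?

0.0847

Exit C_A = C_{A0}(1−X) = 3.84×0.193 = 0.7411 mol/dm³.
In a CSTR the entire volume is at exit conditions, so r_D = 0.0962×0.7411^0.5 = 0.08282 and r_U = 1.32×0.7411 = 0.9783.
Overall selectivity = C_D/C_U = r_Dτ/(r_Uτ) = r_D/r_U = 0.0847.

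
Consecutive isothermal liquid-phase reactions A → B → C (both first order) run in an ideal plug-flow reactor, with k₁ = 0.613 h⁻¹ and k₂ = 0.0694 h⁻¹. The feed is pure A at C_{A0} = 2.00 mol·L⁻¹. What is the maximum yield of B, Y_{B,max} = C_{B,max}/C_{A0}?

0.757

Evaluating C_B at τ_opt = ln(k₂/k₁)/(k₂−k₁) gives C_{B,max}/C_{A0} = (k₁/k₂)^[k₂/(k₂−k₁)].
= (0.613/0.0694)^(0.0694/(0.0694−0.613)) = (8.833)^(-0.1277) = 0.7572.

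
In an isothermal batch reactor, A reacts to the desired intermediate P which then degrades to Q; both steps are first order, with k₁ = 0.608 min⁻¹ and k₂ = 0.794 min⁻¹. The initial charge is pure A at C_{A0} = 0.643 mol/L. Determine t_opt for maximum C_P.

1.43 min

The intermediate peaks when r₁ = r₂, i.e. k₁e^(−k₁t) = k₂e^(−k₂t), giving t_opt = ln(k₂/k₁)/(k₂−k₁).
= ln(0.794/0.608)/(0.794−0.608) = ln(1.306)/0.1860 = 0.2669/0.1860 = 1.43 min.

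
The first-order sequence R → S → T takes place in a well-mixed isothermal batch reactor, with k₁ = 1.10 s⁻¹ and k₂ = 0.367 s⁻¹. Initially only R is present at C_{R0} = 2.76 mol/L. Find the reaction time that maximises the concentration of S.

1.50 s

Setting dC_S/dt = 0 gives t_opt = ln(k₂/k₁)/(k₂−k₁).
= ln(0.367/1.10)/(0.367−1.10) = ln(0.3336)/-0.7330 = -1.098/-0.7330 = 1.50 s.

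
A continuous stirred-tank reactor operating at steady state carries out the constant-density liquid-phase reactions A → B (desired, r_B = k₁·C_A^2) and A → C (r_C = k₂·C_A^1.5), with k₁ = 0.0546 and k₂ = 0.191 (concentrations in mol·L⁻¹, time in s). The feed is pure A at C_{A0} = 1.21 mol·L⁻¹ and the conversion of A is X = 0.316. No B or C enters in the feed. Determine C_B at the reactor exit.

0.0789 mol·L⁻¹

Exit C_A = C_{A0}(1−X) = 1.21×0.684 = 0.8276 mol·L⁻¹.
Rates in a CSTR are evaluated at the outlet concentration: r_B = 0.0546×0.8276^2 = 0.03740, r_C = 0.191×0.8276^1.5 = 0.1438.
Fraction of consumed A going to B: r_B/(r_B+r_C) = 0.2064.
C_B = 0.2064·C_{A0}·X = 0.2064×1.21×0.316 = 0.0789 mol·L⁻¹.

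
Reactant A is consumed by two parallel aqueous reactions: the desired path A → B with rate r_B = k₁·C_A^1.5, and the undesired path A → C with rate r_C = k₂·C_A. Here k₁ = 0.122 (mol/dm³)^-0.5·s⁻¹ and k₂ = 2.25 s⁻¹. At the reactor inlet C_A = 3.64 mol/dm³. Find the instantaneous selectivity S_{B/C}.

S_{B/C} = r_B/r_C = (k₁·C_A^1.5)/(k₂·C_A) = (k₁/k₂)·C_A^0.5.
= (0.122×3.640^1.5) / (2.25×3.640) = 0.8473/8.190 = 0.103.

0.103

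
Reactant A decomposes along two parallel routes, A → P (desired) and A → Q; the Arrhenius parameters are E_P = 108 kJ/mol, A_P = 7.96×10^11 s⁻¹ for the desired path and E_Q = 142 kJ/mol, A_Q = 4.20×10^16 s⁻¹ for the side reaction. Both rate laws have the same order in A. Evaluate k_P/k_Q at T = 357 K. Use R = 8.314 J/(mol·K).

1.79

With equal orders, S_{P/Q} = k_P/k_Q = (A_P/A_Q)·exp[(E_Q−E_P)/(RT)].
(E_Q−E_P)/(RT) = (142−108)×10³/(8.314×357) = 34000/2968 = 11.46.
k_P/k_Q = (7.96×10^11/4.20×10^16)·exp(11.46) = 1.895×10^-5 × 94386 = 1.79.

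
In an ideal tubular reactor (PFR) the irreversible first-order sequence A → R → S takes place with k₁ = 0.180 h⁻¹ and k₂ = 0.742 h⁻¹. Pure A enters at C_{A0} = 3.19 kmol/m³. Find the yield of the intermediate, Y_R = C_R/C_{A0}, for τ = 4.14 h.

0.137

Solving the coupled first-order balances gives C_R(τ) = [k₁/(k₂−k₁)]·C_{A0}·(e^(−k₁τ) − e^(−k₂τ)).
e^(−k₁τ) = e^(−0.180×4.14) = e^(−0.7452) = 0.4746; e^(−k₂τ) = e^(−3.072) = 0.04633.
C_R = 0.180×3.19/(0.742−0.180) × (0.4746−0.04633) = 1.022×0.4283 = 0.4376 kmol/m³.
Y_R = C_R/C_{A0} = 0.4376/3.19 = 0.137.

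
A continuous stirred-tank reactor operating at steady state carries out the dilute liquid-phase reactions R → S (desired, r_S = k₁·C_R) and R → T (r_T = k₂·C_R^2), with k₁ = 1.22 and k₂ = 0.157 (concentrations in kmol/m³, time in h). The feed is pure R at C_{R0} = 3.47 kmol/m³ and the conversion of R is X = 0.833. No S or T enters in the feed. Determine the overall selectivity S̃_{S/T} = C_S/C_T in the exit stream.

13.4

Exit C_R = C_{R0}(1−X) = 3.47×0.167 = 0.5795 kmol/m³.
In a CSTR the entire volume is at exit conditions, so r_S = 1.22×0.5795 = 0.7070 and r_T = 0.157×0.5795^2 = 0.05272.
Overall selectivity = C_S/C_T = r_Sτ/(r_Tτ) = r_S/r_T = 13.4.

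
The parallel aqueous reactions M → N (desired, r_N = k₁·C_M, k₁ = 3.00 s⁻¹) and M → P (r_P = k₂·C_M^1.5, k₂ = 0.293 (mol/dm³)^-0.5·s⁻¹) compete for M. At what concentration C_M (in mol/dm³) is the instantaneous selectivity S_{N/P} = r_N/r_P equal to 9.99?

S_{N/P} = (k₁/k₂)·C_M^-0.5 ⇒ C_M = (S·k₂/k₁)^(-2).
= (9.99×0.293/3.00)^(-2) = (0.9757)^(-2) = 1.05 mol/dm³.

1.05 mol/dm³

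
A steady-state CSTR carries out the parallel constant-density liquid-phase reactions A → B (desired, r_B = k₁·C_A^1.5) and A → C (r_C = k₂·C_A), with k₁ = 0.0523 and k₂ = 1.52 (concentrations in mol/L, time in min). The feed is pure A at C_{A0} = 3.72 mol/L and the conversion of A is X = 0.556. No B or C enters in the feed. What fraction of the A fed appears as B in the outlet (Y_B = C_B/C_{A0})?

Exit C_A = C_{A0}(1−X) = 3.72×0.444 = 1.652 mol/L.
A CSTR operates uniformly at the exit composition, giving r_B = 0.1110 and r_C = 2.511 (each k·C_A^n at C_A = 1.652).
Fraction of consumed A going to B: r_B/(r_B+r_C) = 0.04235.
C_B = 0.04235·C_{A0}·X = 0.04235×3.72×0.556 = 0.0876 mol/L; Y_B = C_B/C_{A0} = 0.0235.

0.0235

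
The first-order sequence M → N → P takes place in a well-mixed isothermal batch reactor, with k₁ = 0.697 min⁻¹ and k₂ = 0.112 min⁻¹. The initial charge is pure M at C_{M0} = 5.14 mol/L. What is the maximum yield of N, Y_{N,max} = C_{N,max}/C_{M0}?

For a first-order series the maximum intermediate yield is C_{N,max}/C_{M0} = (k₁/k₂)^[k₂/(k₂−k₁)].
= (0.697/0.112)^(0.112/(0.112−0.697)) = (6.223)^(-0.1915) = 0.7047.

0.705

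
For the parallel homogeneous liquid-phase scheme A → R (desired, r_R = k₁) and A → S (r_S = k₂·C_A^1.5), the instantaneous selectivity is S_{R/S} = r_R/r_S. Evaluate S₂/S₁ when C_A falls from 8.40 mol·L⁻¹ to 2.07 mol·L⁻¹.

S_{R/S} = (k₁/k₂)·C_A^-1.5, so S₂/S₁ = (C_{A,2}/C_{A,1})^-1.5.
= (2.07/8.40)^(-1.5) = (0.2464)^(-1.5) = 8.17.

8.17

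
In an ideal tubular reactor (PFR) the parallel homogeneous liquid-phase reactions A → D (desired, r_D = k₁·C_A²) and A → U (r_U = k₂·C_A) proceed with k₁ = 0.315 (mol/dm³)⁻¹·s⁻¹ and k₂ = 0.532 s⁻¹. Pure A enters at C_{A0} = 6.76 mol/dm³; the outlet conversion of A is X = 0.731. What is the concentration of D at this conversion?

C_A = C_{A0}(1−X) = 1.818 mol/dm³.
Along a PFR/batch, dC_U/dC_A = −r_U/(r_D+r_U) = −k₂/(k₂+k₁·C_A).
Integrating from C_{A0} to C_A: C_U = (0.532/0.315)·ln[(0.532+0.315·6.76)/(0.532+0.315·1.82)] = 1.689·ln(2.661/1.105) = 1.485 mol/dm³.
Then C_D = (C_{A0}−C_A) − C_U = 4.942 − 1.485 = 3.457 mol/dm³.

3.46 mol/dm³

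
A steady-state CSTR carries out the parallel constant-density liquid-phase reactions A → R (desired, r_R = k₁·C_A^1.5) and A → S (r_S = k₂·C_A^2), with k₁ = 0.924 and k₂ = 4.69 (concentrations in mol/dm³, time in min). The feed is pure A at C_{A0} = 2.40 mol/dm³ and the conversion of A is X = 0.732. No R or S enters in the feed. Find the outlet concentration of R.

0.346 mol/dm³

Exit C_A = C_{A0}(1−X) = 2.40×0.268 = 0.6432 mol/dm³.
Rates in a CSTR are evaluated at the outlet concentration: r_R = 0.924×0.6432^1.5 = 0.4766, r_S = 4.69×0.6432^2 = 1.940.
Fraction of consumed A going to R: r_R/(r_R+r_S) = 0.1972.
C_R = 0.1972·C_{A0}·X = 0.1972×2.40×0.732 = 0.346 mol/dm³.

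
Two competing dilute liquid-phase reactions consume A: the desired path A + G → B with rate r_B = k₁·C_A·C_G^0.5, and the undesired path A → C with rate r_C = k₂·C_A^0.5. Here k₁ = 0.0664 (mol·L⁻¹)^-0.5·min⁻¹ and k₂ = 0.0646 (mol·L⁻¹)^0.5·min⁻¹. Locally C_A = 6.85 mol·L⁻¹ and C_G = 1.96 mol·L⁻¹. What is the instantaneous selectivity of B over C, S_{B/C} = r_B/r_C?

S_{B/C} = r_B/r_C = (k₁·C_A·C_G^0.5)/(k₂·C_A^0.5) = (k₁/k₂)·C_A^0.5·C_G^0.5.
= (0.0664×6.850×1.960^0.5) / (0.0646×6.850^0.5) = 0.6368/0.1691 = 3.77.
Since the desired path is higher order in A, keeping C_A high (PFR or concentrated feed) favours B.

3.77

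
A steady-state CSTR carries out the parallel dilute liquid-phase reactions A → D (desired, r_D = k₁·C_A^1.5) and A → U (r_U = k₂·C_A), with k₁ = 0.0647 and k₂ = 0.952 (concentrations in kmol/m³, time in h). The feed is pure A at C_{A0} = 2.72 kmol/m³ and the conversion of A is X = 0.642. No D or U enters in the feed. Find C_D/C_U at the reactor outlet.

0.0671

Exit C_A = C_{A0}(1−X) = 2.72×0.358 = 0.9738 kmol/m³.
In a CSTR the entire volume is at exit conditions, so r_D = 0.0647×0.9738^1.5 = 0.06217 and r_U = 0.952×0.9738 = 0.9270.
Overall selectivity = C_D/C_U = r_Dτ/(r_Uτ) = r_D/r_U = 0.0671.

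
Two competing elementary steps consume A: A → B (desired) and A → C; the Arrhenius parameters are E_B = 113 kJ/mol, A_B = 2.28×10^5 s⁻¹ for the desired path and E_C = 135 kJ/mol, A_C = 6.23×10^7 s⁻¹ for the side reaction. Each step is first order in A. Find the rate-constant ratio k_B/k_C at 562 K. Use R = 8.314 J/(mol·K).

With equal orders, S_{B/C} = k_B/k_C = (A_B/A_C)·exp[(E_C−E_B)/(RT)].
(E_C−E_B)/(RT) = (135−113)×10³/(8.314×562) = 22000/4672 = 4.708.
k_B/k_C = (2.28×10^5/6.23×10^7)·exp(4.708) = 0.003660 × 110.9 = 0.406.

0.406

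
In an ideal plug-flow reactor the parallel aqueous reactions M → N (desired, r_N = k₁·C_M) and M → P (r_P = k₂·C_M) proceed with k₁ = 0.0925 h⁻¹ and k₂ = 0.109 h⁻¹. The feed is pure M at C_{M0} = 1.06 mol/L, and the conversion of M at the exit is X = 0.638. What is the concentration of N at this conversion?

0.310 mol/L

C_M = C_{M0}(1−X) = 0.3837 mol/L.
Both paths are first order in M, so the instantaneous fraction to N is constant: dC_N/d(−C_M) = k₁/(k₁+k₂) = 0.4591.
C_N = 0.4591·(C_{M0}−C_M) = 0.4591×0.6763 = 0.310 mol/L.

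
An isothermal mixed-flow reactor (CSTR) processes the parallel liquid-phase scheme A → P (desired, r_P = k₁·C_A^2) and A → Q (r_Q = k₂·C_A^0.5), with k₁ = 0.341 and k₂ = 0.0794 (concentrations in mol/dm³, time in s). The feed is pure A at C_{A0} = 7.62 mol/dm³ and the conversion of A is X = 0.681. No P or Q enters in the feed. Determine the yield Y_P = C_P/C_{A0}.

Exit C_A = C_{A0}(1−X) = 7.62×0.319 = 2.431 mol/dm³.
In a CSTR the entire volume is at exit conditions, so r_P = 0.341×2.431^2 = 2.015 and r_Q = 0.0794×2.431^0.5 = 0.1238.
Fraction of consumed A going to P: r_P/(r_P+r_Q) = 0.9421.
C_P = 0.9421·C_{A0}·X = 0.9421×7.62×0.681 = 4.89 mol/dm³; Y_P = C_P/C_{A0} = 0.642.

0.642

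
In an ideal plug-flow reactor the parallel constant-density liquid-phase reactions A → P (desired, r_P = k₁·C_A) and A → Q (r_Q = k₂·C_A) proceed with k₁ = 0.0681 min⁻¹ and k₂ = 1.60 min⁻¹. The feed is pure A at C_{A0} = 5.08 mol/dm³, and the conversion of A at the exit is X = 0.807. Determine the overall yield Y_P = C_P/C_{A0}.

C_A = C_{A0}(1−X) = 0.9804 mol/dm³.
Both paths are first order in A, so the instantaneous fraction to P is constant: dC_P/d(−C_A) = k₁/(k₁+k₂) = 0.04082.
C_P = 0.04082·(C_{A0}−C_A) = 0.04082×4.100 = 0.167 mol/dm³.
Y_P = C_P/C_{A0} = 0.1674/5.08 = 0.0329.

0.0329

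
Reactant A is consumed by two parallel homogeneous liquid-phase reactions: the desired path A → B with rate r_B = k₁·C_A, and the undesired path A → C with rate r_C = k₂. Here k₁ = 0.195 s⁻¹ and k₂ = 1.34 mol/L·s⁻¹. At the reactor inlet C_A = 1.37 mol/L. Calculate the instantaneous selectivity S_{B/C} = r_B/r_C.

0.199

S_{B/C} = r_B/r_C = (k₁·C_A)/(k₂) = (k₁/k₂)·C_A.
= (0.195×1.370) / (1.34) = 0.2672/1.340 = 0.199.
Since the desired path is higher order in A, keeping C_A high (PFR or concentrated feed) favours B.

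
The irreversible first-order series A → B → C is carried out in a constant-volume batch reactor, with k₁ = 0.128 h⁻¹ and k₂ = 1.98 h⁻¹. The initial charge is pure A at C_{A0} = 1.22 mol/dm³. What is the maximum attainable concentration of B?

Evaluating C_B at t_opt = ln(k₂/k₁)/(k₂−k₁) gives C_{B,max}/C_{A0} = (k₁/k₂)^[k₂/(k₂−k₁)].
= (0.128/1.98)^(1.98/(1.98−0.128)) = (0.06465)^(1.069) = 0.05350.
C_{B,max} = 0.05350×1.22 = 0.0653 mol/dm³.

0.0653 mol/dm³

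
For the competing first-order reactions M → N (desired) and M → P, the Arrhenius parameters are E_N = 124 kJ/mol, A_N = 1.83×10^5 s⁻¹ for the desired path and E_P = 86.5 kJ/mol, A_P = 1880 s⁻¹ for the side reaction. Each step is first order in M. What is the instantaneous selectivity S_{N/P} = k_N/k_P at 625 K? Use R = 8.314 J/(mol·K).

0.0715

k_N/k_P = (A_N/A_P)·exp[−(E_N−E_P)/(RT)] = (A_N/A_P)·exp[(E_P−E_N)/(RT)].
(E_P−E_N)/(RT) = (86.5−124)×10³/(8.314×625) = -37500/5196 = -7.217.
k_N/k_P = (1.83×10^5/1880)·exp(-7.217) = 97.34 × 7.342×10^-4 = 0.0715.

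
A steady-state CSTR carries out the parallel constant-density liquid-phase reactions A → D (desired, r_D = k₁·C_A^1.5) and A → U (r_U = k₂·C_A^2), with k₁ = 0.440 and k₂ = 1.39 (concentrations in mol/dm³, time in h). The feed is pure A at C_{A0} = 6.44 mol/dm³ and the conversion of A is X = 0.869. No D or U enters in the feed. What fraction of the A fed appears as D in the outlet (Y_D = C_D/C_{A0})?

Exit C_A = C_{A0}(1−X) = 6.44×0.131 = 0.8436 mol/dm³.
In a CSTR the entire volume is at exit conditions, so r_D = 0.440×0.8436^1.5 = 0.3409 and r_U = 1.39×0.8436^2 = 0.9893.
Fraction of consumed A going to D: r_D/(r_D+r_U) = 0.2563.
C_D = 0.2563·C_{A0}·X = 0.2563×6.44×0.869 = 1.43 mol/dm³; Y_D = C_D/C_{A0} = 0.223.

0.223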